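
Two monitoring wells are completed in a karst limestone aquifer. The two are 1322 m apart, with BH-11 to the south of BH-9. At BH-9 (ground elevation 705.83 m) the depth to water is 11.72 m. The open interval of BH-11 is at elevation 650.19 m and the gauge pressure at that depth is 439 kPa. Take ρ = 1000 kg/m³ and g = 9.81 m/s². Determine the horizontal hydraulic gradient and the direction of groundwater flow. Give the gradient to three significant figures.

i ≈ 0.000628; groundwater flows toward the north

Total head at BH-9: h = 705.83 − 11.72 = 694.11 m.
Pressure head at BH-11: ψ = P/(ρg) = 439×1000 / (1000 × 9.81) = 44.75 m.
Total head at BH-11: h = z + ψ = 650.19 + 44.75 = 694.94 m.
Head difference: h(BH-9) − h(BH-11) = 694.11 − 694.94 = -0.83 m.
Hydraulic gradient: i = |Δh| / L = 0.83 / 1322 = 0.000628.
Flow is from higher to lower head: from BH-11 toward BH-9, i.e. toward the north.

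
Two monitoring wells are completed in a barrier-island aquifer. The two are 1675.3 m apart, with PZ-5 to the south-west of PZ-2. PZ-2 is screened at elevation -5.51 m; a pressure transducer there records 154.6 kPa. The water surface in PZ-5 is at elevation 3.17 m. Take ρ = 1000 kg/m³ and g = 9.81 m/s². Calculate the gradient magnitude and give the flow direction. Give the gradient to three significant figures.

i ≈ 0.00423; groundwater flows toward the south-west

Pressure head at PZ-2: ψ = P/(ρg) = 154.6×1000 / (1000 × 9.81) = 15.76 m.
Total head at PZ-2: h = z + ψ = -5.51 + 15.76 = 10.25 m.
Total head at PZ-5: h = 3.17 m (water level in the piezometer is the total head).
Head difference: h(PZ-2) − h(PZ-5) = 10.25 − 3.17 = 7.08 m.
Hydraulic gradient: i = |Δh| / L = 7.08 / 1675.3 = 0.00423.
Flow is from higher to lower head: from PZ-2 toward PZ-5, i.e. toward the south-west.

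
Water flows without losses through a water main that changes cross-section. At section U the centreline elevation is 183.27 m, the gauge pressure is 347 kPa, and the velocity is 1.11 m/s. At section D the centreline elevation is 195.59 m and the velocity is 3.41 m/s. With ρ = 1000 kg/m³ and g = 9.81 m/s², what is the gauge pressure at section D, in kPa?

P₂ ≈ 221 kPa

Pressure head at U: ψ₁ = P₁/(ρg) = 347×1000 / (1000 × 9.81) = 35.37 m.
Velocity heads: v₁²/2g = 1.11²/19.62 = 0.063 m; v₂²/2g = 3.41²/19.62 = 0.593 m.
Total head H = z₁ + ψ₁ + v₁²/2g = 183.27 + 35.37 + 0.063 = 218.70 m.
ψ₂ = H − z₂ − v₂²/2g = 218.70 − 195.59 − 0.593 = 22.52 m.
P₂ = ρgψ₂ = 1000 × 9.81 × 22.52 ≈ 221 kPa.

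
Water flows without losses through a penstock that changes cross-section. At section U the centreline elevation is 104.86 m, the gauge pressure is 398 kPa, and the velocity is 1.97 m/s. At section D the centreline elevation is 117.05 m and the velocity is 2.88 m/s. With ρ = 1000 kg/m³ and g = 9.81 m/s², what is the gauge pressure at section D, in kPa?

P₂ ≈ 276 kPa

Pressure head at U: ψ₁ = P₁/(ρg) = 398×1000 / (1000 × 9.81) = 40.57 m.
Velocity heads: v₁²/2g = 1.97²/19.62 = 0.198 m; v₂²/2g = 2.88²/19.62 = 0.423 m.
Total head H = z₁ + ψ₁ + v₁²/2g = 104.86 + 40.57 + 0.198 = 145.63 m.
ψ₂ = H − z₂ − v₂²/2g = 145.63 − 117.05 − 0.423 = 28.16 m.
P₂ = ρgψ₂ = 1000 × 9.81 × 28.16 ≈ 276 kPa.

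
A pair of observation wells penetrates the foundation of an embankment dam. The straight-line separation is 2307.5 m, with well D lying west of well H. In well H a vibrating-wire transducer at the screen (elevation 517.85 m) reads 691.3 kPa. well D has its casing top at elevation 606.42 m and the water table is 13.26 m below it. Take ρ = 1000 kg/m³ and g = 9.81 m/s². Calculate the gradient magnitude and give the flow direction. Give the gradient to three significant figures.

i ≈ 0.00210; groundwater flows toward the east

Pressure head at well H: ψ = P/(ρg) = 691.3×1000 / (1000 × 9.81) = 70.47 m.
Total head at well H: h = z + ψ = 517.85 + 70.47 = 588.32 m.
Total head at well D: h = 606.42 − 13.26 = 593.16 m.
Head difference: h(well H) − h(well D) = 588.32 − 593.16 = -4.84 m.
Hydraulic gradient: i = |Δh| / L = 4.84 / 2307.5 = 0.00210.
Flow is from higher to lower head: from well D toward well H, i.e. toward the east.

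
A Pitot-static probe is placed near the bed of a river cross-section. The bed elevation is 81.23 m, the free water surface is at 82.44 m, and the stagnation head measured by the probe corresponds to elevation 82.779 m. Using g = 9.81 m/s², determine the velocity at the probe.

v ≈ 2.58 m/s

Near the bed, under hydrostatic conditions, the piezometric head (z + ψ) equals the free-surface elevation, 82.44 m.
Velocity head = total − piezometric = 82.779 − 82.44 = 0.339 m.
v = √(2g·h_v) = √(2 × 9.81 × 0.339) = 2.58 m/s.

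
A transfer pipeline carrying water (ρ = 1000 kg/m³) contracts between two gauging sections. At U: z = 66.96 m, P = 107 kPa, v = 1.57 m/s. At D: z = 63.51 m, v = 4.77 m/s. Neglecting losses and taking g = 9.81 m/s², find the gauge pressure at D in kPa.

Pressure head at U: ψ₁ = P₁/(ρg) = 107×1000 / (1000 × 9.81) = 10.91 m.
Velocity heads: v₁²/2g = 1.57²/19.62 = 0.126 m; v₂²/2g = 4.77²/19.62 = 1.160 m.
Total head H = z₁ + ψ₁ + v₁²/2g = 66.96 + 10.91 + 0.126 = 78.00 m.
ψ₂ = H − z₂ − v₂²/2g = 78.00 − 63.51 − 1.160 = 13.33 m.
P₂ = ρgψ₂ = 1000 × 9.81 × 13.33 ≈ 131 kPa.

P₂ ≈ 131 kPa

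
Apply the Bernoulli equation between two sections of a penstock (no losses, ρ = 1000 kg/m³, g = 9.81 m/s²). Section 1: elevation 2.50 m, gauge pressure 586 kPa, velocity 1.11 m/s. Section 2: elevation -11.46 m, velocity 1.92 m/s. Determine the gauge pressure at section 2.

Pressure head at 1: ψ₁ = P₁/(ρg) = 586×1000 / (1000 × 9.81) = 59.73 m.
Velocity heads: v₁²/2g = 1.11²/19.62 = 0.063 m; v₂²/2g = 1.92²/19.62 = 0.188 m.
Total head H = z₁ + ψ₁ + v₁²/2g = 2.50 + 59.73 + 0.063 = 62.29 m.
ψ₂ = H − z₂ − v₂²/2g = 62.29 − (-11.46) − 0.188 = 73.56 m.
P₂ = ρgψ₂ = 1000 × 9.81 × 73.56 ≈ 722 kPa.

P₂ ≈ 722 kPa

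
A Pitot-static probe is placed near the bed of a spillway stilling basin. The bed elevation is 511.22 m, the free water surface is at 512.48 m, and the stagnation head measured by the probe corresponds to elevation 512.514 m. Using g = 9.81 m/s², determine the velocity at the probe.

v ≈ 0.817 m/s

Near the bed, under hydrostatic conditions, the piezometric head (z + ψ) equals the free-surface elevation, 512.48 m.
Velocity head = total − piezometric = 512.514 − 512.48 = 0.034 m.
v = √(2g·h_v) = √(2 × 9.81 × 0.034) = 0.817 m/s.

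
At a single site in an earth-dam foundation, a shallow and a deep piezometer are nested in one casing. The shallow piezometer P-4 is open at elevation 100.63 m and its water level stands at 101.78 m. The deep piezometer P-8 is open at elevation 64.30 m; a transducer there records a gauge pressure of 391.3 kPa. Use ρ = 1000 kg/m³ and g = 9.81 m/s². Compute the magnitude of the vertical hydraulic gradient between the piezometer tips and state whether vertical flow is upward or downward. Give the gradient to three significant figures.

|i_v| ≈ 0.0663; vertical flow is upward

Total head at P-4: h = 101.78 m (water level in the standpipe).
Pressure head at P-8: ψ = P/(ρg) = 391.3×1000 / (1000 × 9.81) = 39.89 m.
Total head at P-8: h = z + ψ = 64.30 + 39.89 = 104.19 m.
Δh = h(P-4) − h(P-8) = 101.78 − 104.19 = -2.41 m.
Vertical separation Δz = 100.63 − 64.30 = 36.33 m.
|i_v| = |Δh| / Δz = 2.41 / 36.33 = 0.0663.
Head is higher in the deep piezometer, so vertical flow is upward (discharge condition).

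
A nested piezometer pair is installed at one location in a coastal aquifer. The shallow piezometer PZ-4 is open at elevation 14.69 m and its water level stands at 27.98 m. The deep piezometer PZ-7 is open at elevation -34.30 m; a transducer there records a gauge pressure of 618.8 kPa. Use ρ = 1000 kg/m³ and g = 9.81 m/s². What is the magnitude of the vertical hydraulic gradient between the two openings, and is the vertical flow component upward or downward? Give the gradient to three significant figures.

|i_v| ≈ 0.0163; vertical flow is upward

Total head at PZ-4: h = 27.98 m (water level in the standpipe).
Pressure head at PZ-7: ψ = P/(ρg) = 618.8×1000 / (1000 × 9.81) = 63.08 m.
Total head at PZ-7: h = z + ψ = -34.30 + 63.08 = 28.78 m.
Δh = h(PZ-4) − h(PZ-7) = 27.98 − 28.78 = -0.80 m.
Vertical separation Δz = 14.69 − (-34.30) = 48.99 m.
|i_v| = |Δh| / Δz = 0.80 / 48.99 = 0.0163.
Head is higher in the deep piezometer, so vertical flow is upward (discharge condition).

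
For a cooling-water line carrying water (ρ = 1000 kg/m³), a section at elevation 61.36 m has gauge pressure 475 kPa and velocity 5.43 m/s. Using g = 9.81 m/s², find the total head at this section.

h ≈ 111.28 m

Pressure head ψ = P/(ρg) = 475×1000 / (1000 × 9.81) = 48.42 m.
Velocity head = v²/(2g) = 5.43² / (2 × 9.81) = 1.503 m.
h = z + ψ + v²/(2g) = 61.36 + 48.42 + 1.503 = 111.28 m.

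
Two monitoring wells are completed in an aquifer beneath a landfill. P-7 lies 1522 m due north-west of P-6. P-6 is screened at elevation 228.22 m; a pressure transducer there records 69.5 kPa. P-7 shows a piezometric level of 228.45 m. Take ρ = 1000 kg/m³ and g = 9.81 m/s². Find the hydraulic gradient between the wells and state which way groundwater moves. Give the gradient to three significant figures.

i ≈ 0.00450; groundwater flows toward the north-west

Pressure head at P-6: ψ = P/(ρg) = 69.5×1000 / (1000 × 9.81) = 7.08 m.
Total head at P-6: h = z + ψ = 228.22 + 7.08 = 235.30 m.
Total head at P-7: h = 228.45 m (water level in the piezometer is the total head).
Head difference: h(P-6) − h(P-7) = 235.30 − 228.45 = 6.85 m.
Hydraulic gradient: i = |Δh| / L = 6.85 / 1522 = 0.00450.
Flow is from higher to lower head: from P-6 toward P-7, i.e. toward the north-west.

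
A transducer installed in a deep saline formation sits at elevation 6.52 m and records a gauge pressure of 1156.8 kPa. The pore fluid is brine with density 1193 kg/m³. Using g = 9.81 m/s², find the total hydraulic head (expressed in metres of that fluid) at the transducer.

ψ = P/(ρg) = 1156.8×1000 / (1193 × 9.81) = 98.84 m.
h = z + ψ = 6.52 + 98.84 = 105.36 m.

h ≈ 105.36 m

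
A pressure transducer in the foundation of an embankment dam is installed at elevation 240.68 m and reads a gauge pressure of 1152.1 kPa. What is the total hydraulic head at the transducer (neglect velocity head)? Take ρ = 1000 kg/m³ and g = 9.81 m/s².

h ≈ 358.12 m

ψ = P/(ρg) = 1152.1×1000 / (1000 × 9.81) = 117.44 m.
h = z + ψ = 240.68 + 117.44 = 358.12 m.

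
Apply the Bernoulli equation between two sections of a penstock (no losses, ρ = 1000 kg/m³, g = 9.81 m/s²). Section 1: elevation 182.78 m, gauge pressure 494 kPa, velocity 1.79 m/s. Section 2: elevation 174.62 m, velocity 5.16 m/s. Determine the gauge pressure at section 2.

Pressure head at 1: ψ₁ = P₁/(ρg) = 494×1000 / (1000 × 9.81) = 50.36 m.
Velocity heads: v₁²/2g = 1.79²/19.62 = 0.163 m; v₂²/2g = 5.16²/19.62 = 1.357 m.
Total head H = z₁ + ψ₁ + v₁²/2g = 182.78 + 50.36 + 0.163 = 233.30 m.
ψ₂ = H − z₂ − v₂²/2g = 233.30 − 174.62 − 1.357 = 57.32 m.
P₂ = ρgψ₂ = 1000 × 9.81 × 57.32 ≈ 562 kPa.

P₂ ≈ 562 kPa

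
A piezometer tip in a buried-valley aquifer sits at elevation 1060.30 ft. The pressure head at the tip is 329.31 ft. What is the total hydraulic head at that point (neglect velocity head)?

h = z + ψ = 1060.30 + 329.31 = 1389.61 ft.

h ≈ 1389.61 ft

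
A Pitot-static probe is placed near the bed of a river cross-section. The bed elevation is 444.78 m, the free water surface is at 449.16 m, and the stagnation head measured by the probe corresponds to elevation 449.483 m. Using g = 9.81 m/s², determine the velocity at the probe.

Near the bed, under hydrostatic conditions, the piezometric head (z + ψ) equals the free-surface elevation, 449.16 m.
Velocity head = total − piezometric = 449.483 − 449.16 = 0.323 m.
v = √(2g·h_v) = √(2 × 9.81 × 0.323) = 2.52 m/s.

v ≈ 2.52 m/s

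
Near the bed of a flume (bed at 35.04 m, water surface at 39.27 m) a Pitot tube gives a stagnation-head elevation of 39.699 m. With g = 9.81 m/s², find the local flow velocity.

v ≈ 2.90 m/s

Near the bed, under hydrostatic conditions, the piezometric head (z + ψ) equals the free-surface elevation, 39.27 m.
Velocity head = total − piezometric = 39.699 − 39.27 = 0.429 m.
v = √(2g·h_v) = √(2 × 9.81 × 0.429) = 2.90 m/s.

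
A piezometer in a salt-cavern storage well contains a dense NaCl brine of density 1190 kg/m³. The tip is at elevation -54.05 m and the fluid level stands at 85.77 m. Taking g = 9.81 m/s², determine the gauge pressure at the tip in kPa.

P ≈ 1630 kPa

Pressure head ψ = h − z = 85.77 − (-54.05) = 139.82 m.
P = ρgψ = 1190 × 9.81 × 139.82 = 1632245 Pa ≈ 1630 kPa.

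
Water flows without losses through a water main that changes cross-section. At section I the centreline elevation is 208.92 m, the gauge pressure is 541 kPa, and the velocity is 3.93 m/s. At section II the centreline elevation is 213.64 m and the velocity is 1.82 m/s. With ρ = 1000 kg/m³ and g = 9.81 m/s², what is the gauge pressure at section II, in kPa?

Pressure head at I: ψ₁ = P₁/(ρg) = 541×1000 / (1000 × 9.81) = 55.15 m.
Velocity heads: v₁²/2g = 3.93²/19.62 = 0.787 m; v₂²/2g = 1.82²/19.62 = 0.169 m.
Total head H = z₁ + ψ₁ + v₁²/2g = 208.92 + 55.15 + 0.787 = 264.86 m.
ψ₂ = H − z₂ − v₂²/2g = 264.86 − 213.64 − 0.169 = 51.05 m.
P₂ = ρgψ₂ = 1000 × 9.81 × 51.05 ≈ 501 kPa.

P₂ ≈ 501 kPa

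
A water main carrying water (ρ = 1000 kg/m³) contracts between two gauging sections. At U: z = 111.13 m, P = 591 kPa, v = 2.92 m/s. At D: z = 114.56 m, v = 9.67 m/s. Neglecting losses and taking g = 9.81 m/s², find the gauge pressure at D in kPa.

Pressure head at U: ψ₁ = P₁/(ρg) = 591×1000 / (1000 × 9.81) = 60.24 m.
Velocity heads: v₁²/2g = 2.92²/19.62 = 0.435 m; v₂²/2g = 9.67²/19.62 = 4.766 m.
Total head H = z₁ + ψ₁ + v₁²/2g = 111.13 + 60.24 + 0.435 = 171.81 m.
ψ₂ = H − z₂ − v₂²/2g = 171.81 − 114.56 − 4.766 = 52.48 m.
P₂ = ρgψ₂ = 1000 × 9.81 × 52.48 ≈ 515 kPa.

P₂ ≈ 515 kPa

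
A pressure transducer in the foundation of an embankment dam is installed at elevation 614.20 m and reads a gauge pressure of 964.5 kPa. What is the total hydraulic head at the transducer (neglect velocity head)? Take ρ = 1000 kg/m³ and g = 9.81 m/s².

ψ = P/(ρg) = 964.5×1000 / (1000 × 9.81) = 98.32 m.
h = z + ψ = 614.20 + 98.32 = 712.52 m.

h ≈ 712.52 m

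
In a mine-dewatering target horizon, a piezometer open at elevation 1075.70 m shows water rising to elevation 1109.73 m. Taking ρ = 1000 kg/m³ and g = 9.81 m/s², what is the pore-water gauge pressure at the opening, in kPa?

P ≈ 334 kPa

Pressure head ψ = h − z = 1109.73 − 1075.70 = 34.03 m.
P = ρgψ = 1000 × 9.81 × 34.03 = 333834 Pa ≈ 334 kPa.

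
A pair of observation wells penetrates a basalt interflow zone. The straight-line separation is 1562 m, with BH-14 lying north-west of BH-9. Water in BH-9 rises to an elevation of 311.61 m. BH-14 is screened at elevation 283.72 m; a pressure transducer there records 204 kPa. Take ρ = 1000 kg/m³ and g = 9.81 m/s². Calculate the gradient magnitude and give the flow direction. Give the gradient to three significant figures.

i ≈ 0.00454; groundwater flows toward the north-west

Total head at BH-9: h = 311.61 m (water level in the piezometer is the total head).
Pressure head at BH-14: ψ = P/(ρg) = 204×1000 / (1000 × 9.81) = 20.80 m.
Total head at BH-14: h = z + ψ = 283.72 + 20.80 = 304.52 m.
Head difference: h(BH-9) − h(BH-14) = 311.61 − 304.52 = 7.09 m.
Hydraulic gradient: i = |Δh| / L = 7.09 / 1562 = 0.00454.
Flow is from higher to lower head: from BH-9 toward BH-14, i.e. toward the north-west.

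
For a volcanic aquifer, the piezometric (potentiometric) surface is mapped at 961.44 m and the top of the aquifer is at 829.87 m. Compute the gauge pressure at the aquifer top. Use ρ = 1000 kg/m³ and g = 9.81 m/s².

Pressure head at the aquifer top: ψ = h − z = 961.44 − 829.87 = 131.57 m.
P = ρgψ = 1000 × 9.81 × 131.57 = 1290702 Pa ≈ 1290 kPa.

P ≈ 1290 kPa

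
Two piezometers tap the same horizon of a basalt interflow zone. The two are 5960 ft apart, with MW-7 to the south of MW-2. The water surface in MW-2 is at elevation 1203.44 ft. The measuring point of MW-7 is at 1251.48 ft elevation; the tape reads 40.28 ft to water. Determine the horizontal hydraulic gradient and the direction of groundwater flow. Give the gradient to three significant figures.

Total head at MW-2: h = 1203.44 ft (water level in the piezometer is the total head).
Total head at MW-7: h = 1251.48 − 40.28 = 1211.20 ft.
Head difference: h(MW-2) − h(MW-7) = 1203.44 − 1211.20 = -7.76 ft.
Hydraulic gradient: i = |Δh| / L = 7.76 / 5960 = 0.00130.
Flow is from higher to lower head: from MW-7 toward MW-2, i.e. toward the north.

i ≈ 0.00130; groundwater flows toward the north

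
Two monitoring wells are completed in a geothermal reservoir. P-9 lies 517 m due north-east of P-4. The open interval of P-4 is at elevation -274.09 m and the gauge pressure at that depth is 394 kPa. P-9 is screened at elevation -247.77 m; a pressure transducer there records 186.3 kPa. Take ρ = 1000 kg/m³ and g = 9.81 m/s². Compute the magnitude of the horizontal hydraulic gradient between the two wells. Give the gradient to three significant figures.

i ≈ 0.00996

Pressure head at P-4: ψ = P/(ρg) = 394×1000 / (1000 × 9.81) = 40.16 m.
Total head at P-4: h = z + ψ = -274.09 + 40.16 = -233.93 m.
Pressure head at P-9: ψ = P/(ρg) = 186.3×1000 / (1000 × 9.81) = 18.99 m.
Total head at P-9: h = z + ψ = -247.77 + 18.99 = -228.78 m.
Head difference: h(P-4) − h(P-9) = -233.93 − (-228.78) = -5.15 m.
Hydraulic gradient: i = |Δh| / L = 5.15 / 517 = 0.00996.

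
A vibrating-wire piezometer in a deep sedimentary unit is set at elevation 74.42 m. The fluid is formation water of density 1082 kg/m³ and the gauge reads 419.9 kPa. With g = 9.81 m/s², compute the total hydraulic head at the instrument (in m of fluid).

h ≈ 113.98 m

ψ = P/(ρg) = 419.9×1000 / (1082 × 9.81) = 39.56 m.
h = z + ψ = 74.42 + 39.56 = 113.98 m.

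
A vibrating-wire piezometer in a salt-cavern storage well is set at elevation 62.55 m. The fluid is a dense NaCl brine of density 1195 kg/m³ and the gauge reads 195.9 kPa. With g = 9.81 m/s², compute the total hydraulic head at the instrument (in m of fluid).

h ≈ 79.26 m

ψ = P/(ρg) = 195.9×1000 / (1195 × 9.81) = 16.71 m.
h = z + ψ = 62.55 + 16.71 = 79.26 m.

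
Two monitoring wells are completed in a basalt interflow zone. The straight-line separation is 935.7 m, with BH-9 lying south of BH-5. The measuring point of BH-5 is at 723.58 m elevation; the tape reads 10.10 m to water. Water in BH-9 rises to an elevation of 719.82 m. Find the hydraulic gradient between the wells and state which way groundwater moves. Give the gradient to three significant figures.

Total head at BH-5: h = 723.58 − 10.10 = 713.48 m.
Total head at BH-9: h = 719.82 m (water level in the piezometer is the total head).
Head difference: h(BH-5) − h(BH-9) = 713.48 − 719.82 = -6.34 m.
Hydraulic gradient: i = |Δh| / L = 6.34 / 935.7 = 0.00678.
Flow is from higher to lower head: from BH-9 toward BH-5, i.e. toward the north.

i ≈ 0.00678; groundwater flows toward the north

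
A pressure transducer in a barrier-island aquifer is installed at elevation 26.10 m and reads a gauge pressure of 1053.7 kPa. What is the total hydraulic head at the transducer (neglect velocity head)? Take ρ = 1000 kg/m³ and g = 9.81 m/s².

h ≈ 133.51 m

ψ = P/(ρg) = 1053.7×1000 / (1000 × 9.81) = 107.41 m.
h = z + ψ = 26.10 + 107.41 = 133.51 m.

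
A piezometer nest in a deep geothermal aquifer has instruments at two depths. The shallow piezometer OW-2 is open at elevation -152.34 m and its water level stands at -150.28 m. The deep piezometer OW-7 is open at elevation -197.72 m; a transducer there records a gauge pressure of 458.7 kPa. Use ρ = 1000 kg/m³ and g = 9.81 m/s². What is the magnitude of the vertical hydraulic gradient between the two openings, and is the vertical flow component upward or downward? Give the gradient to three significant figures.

Total head at OW-2: h = -150.28 m (water level in the standpipe).
Pressure head at OW-7: ψ = P/(ρg) = 458.7×1000 / (1000 × 9.81) = 46.76 m.
Total head at OW-7: h = z + ψ = -197.72 + 46.76 = -150.96 m.
Δh = h(OW-2) − h(OW-7) = -150.28 − (-150.96) = 0.68 m.
Vertical separation Δz = -152.34 − (-197.72) = 45.38 m.
|i_v| = |Δh| / Δz = 0.68 / 45.38 = 0.0150.
Head is higher in the shallow piezometer, so vertical flow is downward (recharge condition).

|i_v| ≈ 0.0150; vertical flow is downward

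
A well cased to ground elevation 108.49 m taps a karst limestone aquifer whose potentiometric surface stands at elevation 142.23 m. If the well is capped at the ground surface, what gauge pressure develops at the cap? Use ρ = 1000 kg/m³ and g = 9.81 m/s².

P ≈ 331 kPa

Head above the cap: Δh = 142.23 − 108.49 = 33.74 m.
P = ρgΔh = 1000 × 9.81 × 33.74 = 330989 Pa ≈ 331 kPa.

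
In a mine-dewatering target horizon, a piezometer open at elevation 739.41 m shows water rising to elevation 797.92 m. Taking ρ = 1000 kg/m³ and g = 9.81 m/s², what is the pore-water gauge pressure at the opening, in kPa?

P ≈ 574 kPa

Pressure head ψ = h − z = 797.92 − 739.41 = 58.51 m.
P = ρgψ = 1000 × 9.81 × 58.51 = 573983 Pa ≈ 574 kPa.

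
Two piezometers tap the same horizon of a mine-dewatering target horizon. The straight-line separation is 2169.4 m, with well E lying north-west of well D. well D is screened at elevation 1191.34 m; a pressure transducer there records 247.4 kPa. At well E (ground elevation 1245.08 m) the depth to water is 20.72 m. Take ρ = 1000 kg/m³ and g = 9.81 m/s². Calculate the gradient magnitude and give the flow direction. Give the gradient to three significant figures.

i ≈ 0.00360; groundwater flows toward the south-east

Pressure head at well D: ψ = P/(ρg) = 247.4×1000 / (1000 × 9.81) = 25.22 m.
Total head at well D: h = z + ψ = 1191.34 + 25.22 = 1216.56 m.
Total head at well E: h = 1245.08 − 20.72 = 1224.36 m.
Head difference: h(well D) − h(well E) = 1216.56 − 1224.36 = -7.80 m.
Hydraulic gradient: i = |Δh| / L = 7.80 / 2169.4 = 0.00360.
Flow is from higher to lower head: from well E toward well D, i.e. toward the south-east.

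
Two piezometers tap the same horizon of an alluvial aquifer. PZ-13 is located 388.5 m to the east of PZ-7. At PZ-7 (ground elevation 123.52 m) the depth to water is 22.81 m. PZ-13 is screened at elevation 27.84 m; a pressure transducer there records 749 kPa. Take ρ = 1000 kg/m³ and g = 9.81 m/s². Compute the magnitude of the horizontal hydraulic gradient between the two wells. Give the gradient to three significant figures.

i ≈ 0.00896

Total head at PZ-7: h = 123.52 − 22.81 = 100.71 m.
Pressure head at PZ-13: ψ = P/(ρg) = 749×1000 / (1000 × 9.81) = 76.35 m.
Total head at PZ-13: h = z + ψ = 27.84 + 76.35 = 104.19 m.
Head difference: h(PZ-7) − h(PZ-13) = 100.71 − 104.19 = -3.48 m.
Hydraulic gradient: i = |Δh| / L = 3.48 / 388.5 = 0.00896.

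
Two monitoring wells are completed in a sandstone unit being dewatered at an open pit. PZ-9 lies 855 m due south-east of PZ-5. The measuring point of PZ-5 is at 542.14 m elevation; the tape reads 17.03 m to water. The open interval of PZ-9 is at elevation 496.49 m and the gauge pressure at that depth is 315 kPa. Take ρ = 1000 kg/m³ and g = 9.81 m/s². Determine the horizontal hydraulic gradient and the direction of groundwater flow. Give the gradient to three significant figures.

Total head at PZ-5: h = 542.14 − 17.03 = 525.11 m.
Pressure head at PZ-9: ψ = P/(ρg) = 315×1000 / (1000 × 9.81) = 32.11 m.
Total head at PZ-9: h = z + ψ = 496.49 + 32.11 = 528.60 m.
Head difference: h(PZ-5) − h(PZ-9) = 525.11 − 528.60 = -3.49 m.
Hydraulic gradient: i = |Δh| / L = 3.49 / 855 = 0.00408.
Flow is from higher to lower head: from PZ-9 toward PZ-5, i.e. toward the north-west.

i ≈ 0.00408; groundwater flows toward the north-west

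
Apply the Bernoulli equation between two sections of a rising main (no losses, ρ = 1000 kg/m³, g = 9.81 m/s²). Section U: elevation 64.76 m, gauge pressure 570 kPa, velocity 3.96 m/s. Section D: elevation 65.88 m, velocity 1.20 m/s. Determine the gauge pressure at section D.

Pressure head at U: ψ₁ = P₁/(ρg) = 570×1000 / (1000 × 9.81) = 58.10 m.
Velocity heads: v₁²/2g = 3.96²/19.62 = 0.799 m; v₂²/2g = 1.20²/19.62 = 0.073 m.
Total head H = z₁ + ψ₁ + v₁²/2g = 64.76 + 58.10 + 0.799 = 123.66 m.
ψ₂ = H − z₂ − v₂²/2g = 123.66 − 65.88 − 0.073 = 57.71 m.
P₂ = ρgψ₂ = 1000 × 9.81 × 57.71 ≈ 566 kPa.

P₂ ≈ 566 kPa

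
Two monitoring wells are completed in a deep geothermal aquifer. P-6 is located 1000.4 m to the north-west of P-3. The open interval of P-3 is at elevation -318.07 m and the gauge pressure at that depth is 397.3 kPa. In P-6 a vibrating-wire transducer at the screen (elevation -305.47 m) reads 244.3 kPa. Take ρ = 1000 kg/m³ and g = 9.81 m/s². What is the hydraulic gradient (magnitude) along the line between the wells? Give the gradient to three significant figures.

i ≈ 0.00300

Pressure head at P-3: ψ = P/(ρg) = 397.3×1000 / (1000 × 9.81) = 40.50 m.
Total head at P-3: h = z + ψ = -318.07 + 40.50 = -277.57 m.
Pressure head at P-6: ψ = P/(ρg) = 244.3×1000 / (1000 × 9.81) = 24.90 m.
Total head at P-6: h = z + ψ = -305.47 + 24.90 = -280.57 m.
Head difference: h(P-3) − h(P-6) = -277.57 − (-280.57) = 3.00 m.
Hydraulic gradient: i = |Δh| / L = 3.00 / 1000.4 = 0.00300.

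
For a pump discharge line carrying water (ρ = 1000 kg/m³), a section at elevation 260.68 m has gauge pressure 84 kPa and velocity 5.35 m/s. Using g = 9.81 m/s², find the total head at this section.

h ≈ 270.70 m

Pressure head ψ = P/(ρg) = 84×1000 / (1000 × 9.81) = 8.56 m.
Velocity head = v²/(2g) = 5.35² / (2 × 9.81) = 1.459 m.
h = z + ψ + v²/(2g) = 260.68 + 8.56 + 1.459 = 270.70 m.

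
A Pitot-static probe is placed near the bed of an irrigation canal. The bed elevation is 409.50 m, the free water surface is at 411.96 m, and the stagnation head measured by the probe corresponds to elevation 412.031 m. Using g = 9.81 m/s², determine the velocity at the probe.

Near the bed, under hydrostatic conditions, the piezometric head (z + ψ) equals the free-surface elevation, 411.96 m.
Velocity head = total − piezometric = 412.031 − 411.96 = 0.071 m.
v = √(2g·h_v) = √(2 × 9.81 × 0.071) = 1.18 m/s.

v ≈ 1.18 m/s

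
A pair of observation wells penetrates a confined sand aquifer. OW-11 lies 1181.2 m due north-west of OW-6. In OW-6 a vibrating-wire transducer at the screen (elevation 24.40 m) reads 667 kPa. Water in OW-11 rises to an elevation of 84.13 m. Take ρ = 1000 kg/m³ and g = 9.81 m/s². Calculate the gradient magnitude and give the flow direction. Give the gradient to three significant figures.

Pressure head at OW-6: ψ = P/(ρg) = 667×1000 / (1000 × 9.81) = 67.99 m.
Total head at OW-6: h = z + ψ = 24.40 + 67.99 = 92.39 m.
Total head at OW-11: h = 84.13 m (water level in the piezometer is the total head).
Head difference: h(OW-6) − h(OW-11) = 92.39 − 84.13 = 8.26 m.
Hydraulic gradient: i = |Δh| / L = 8.26 / 1181.2 = 0.00699.
Flow is from higher to lower head: from OW-6 toward OW-11, i.e. toward the north-west.

i ≈ 0.00699; groundwater flows toward the north-west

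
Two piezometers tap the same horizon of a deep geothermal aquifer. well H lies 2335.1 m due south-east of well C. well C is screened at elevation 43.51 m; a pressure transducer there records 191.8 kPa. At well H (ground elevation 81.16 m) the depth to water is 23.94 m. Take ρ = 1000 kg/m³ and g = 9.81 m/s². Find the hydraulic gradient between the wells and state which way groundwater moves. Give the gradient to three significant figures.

Pressure head at well C: ψ = P/(ρg) = 191.8×1000 / (1000 × 9.81) = 19.55 m.
Total head at well C: h = z + ψ = 43.51 + 19.55 = 63.06 m.
Total head at well H: h = 81.16 − 23.94 = 57.22 m.
Head difference: h(well C) − h(well H) = 63.06 − 57.22 = 5.84 m.
Hydraulic gradient: i = |Δh| / L = 5.84 / 2335.1 = 0.00250.
Flow is from higher to lower head: from well C toward well H, i.e. toward the south-east.

i ≈ 0.00250; groundwater flows toward the south-east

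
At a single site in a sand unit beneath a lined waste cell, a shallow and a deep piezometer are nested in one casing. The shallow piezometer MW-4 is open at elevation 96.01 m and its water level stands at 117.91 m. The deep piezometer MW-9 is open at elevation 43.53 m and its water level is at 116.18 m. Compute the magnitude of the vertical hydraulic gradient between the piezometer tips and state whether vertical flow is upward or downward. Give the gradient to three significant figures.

|i_v| ≈ 0.0330; vertical flow is downward

Total head at MW-4: h = 117.91 m (water level in the standpipe).
Total head at MW-9: h = 116.18 m.
Δh = h(MW-4) − h(MW-9) = 117.91 − 116.18 = 1.73 m.
Vertical separation Δz = 96.01 − 43.53 = 52.48 m.
|i_v| = |Δh| / Δz = 1.73 / 52.48 = 0.0330.
Head is higher in the shallow piezometer, so vertical flow is downward (recharge condition).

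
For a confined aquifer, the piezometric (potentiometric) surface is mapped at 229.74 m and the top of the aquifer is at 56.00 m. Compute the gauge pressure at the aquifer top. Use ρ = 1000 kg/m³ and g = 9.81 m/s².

P ≈ 1700 kPa

Pressure head at the aquifer top: ψ = h − z = 229.74 − 56.00 = 173.74 m.
P = ρgψ = 1000 × 9.81 × 173.74 = 1704389 Pa ≈ 1700 kPa.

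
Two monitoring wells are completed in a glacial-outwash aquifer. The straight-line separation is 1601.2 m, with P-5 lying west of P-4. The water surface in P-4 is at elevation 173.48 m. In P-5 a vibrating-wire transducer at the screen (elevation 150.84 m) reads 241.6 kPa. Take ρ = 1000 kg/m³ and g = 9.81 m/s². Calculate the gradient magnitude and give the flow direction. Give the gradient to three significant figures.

i ≈ 0.00124; groundwater flows toward the east

Total head at P-4: h = 173.48 m (water level in the piezometer is the total head).
Pressure head at P-5: ψ = P/(ρg) = 241.6×1000 / (1000 × 9.81) = 24.63 m.
Total head at P-5: h = z + ψ = 150.84 + 24.63 = 175.47 m.
Head difference: h(P-4) − h(P-5) = 173.48 − 175.47 = -1.99 m.
Hydraulic gradient: i = |Δh| / L = 1.99 / 1601.2 = 0.00124.
Flow is from higher to lower head: from P-5 toward P-4, i.e. toward the east.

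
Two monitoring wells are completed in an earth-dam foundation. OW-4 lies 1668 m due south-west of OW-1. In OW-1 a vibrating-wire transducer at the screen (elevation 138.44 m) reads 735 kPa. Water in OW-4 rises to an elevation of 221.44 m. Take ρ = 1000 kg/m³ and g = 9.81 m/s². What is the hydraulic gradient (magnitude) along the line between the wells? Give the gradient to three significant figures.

i ≈ 0.00484

Pressure head at OW-1: ψ = P/(ρg) = 735×1000 / (1000 × 9.81) = 74.92 m.
Total head at OW-1: h = z + ψ = 138.44 + 74.92 = 213.36 m.
Total head at OW-4: h = 221.44 m (water level in the piezometer is the total head).
Head difference: h(OW-1) − h(OW-4) = 213.36 − 221.44 = -8.08 m.
Hydraulic gradient: i = |Δh| / L = 8.08 / 1668 = 0.00484.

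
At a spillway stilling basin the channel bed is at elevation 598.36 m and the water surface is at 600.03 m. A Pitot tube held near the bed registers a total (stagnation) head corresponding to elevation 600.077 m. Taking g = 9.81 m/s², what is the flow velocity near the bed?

Near the bed, under hydrostatic conditions, the piezometric head (z + ψ) equals the free-surface elevation, 600.03 m.
Velocity head = total − piezometric = 600.077 − 600.03 = 0.047 m.
v = √(2g·h_v) = √(2 × 9.81 × 0.047) = 0.960 m/s.

v ≈ 0.960 m/s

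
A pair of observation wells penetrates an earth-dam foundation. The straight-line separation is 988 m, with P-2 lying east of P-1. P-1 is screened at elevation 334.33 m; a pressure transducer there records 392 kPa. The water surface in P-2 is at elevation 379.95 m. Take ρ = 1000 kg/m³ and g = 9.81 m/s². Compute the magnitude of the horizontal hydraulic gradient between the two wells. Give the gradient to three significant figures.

i ≈ 0.00573

Pressure head at P-1: ψ = P/(ρg) = 392×1000 / (1000 × 9.81) = 39.96 m.
Total head at P-1: h = z + ψ = 334.33 + 39.96 = 374.29 m.
Total head at P-2: h = 379.95 m (water level in the piezometer is the total head).
Head difference: h(P-1) − h(P-2) = 374.29 − 379.95 = -5.66 m.
Hydraulic gradient: i = |Δh| / L = 5.66 / 988 = 0.00573.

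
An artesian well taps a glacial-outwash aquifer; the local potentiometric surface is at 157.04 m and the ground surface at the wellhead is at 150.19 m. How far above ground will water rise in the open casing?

Water rises to the potentiometric surface, so the rise above ground = 157.04 − 150.19 = 6.85 m.

≈ 6.85 m above ground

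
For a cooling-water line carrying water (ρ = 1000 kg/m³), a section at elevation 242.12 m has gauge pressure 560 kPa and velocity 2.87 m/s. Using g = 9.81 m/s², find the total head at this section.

h ≈ 299.62 m

Pressure head ψ = P/(ρg) = 560×1000 / (1000 × 9.81) = 57.08 m.
Velocity head = v²/(2g) = 2.87² / (2 × 9.81) = 0.420 m.
h = z + ψ + v²/(2g) = 242.12 + 57.08 + 0.420 = 299.62 m.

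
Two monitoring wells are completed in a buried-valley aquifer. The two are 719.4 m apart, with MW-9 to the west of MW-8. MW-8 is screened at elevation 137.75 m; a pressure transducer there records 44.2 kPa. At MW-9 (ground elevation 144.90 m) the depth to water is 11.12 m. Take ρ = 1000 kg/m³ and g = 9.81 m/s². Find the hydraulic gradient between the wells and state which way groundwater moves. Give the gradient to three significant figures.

Pressure head at MW-8: ψ = P/(ρg) = 44.2×1000 / (1000 × 9.81) = 4.51 m.
Total head at MW-8: h = z + ψ = 137.75 + 4.51 = 142.26 m.
Total head at MW-9: h = 144.90 − 11.12 = 133.78 m.
Head difference: h(MW-8) − h(MW-9) = 142.26 − 133.78 = 8.48 m.
Hydraulic gradient: i = |Δh| / L = 8.48 / 719.4 = 0.0118.
Flow is from higher to lower head: from MW-8 toward MW-9, i.e. toward the west.

i ≈ 0.0118; groundwater flows toward the west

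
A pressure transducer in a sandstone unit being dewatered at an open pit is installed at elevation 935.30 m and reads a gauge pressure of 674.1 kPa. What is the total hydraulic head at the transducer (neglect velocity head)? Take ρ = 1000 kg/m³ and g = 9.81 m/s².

ψ = P/(ρg) = 674.1×1000 / (1000 × 9.81) = 68.72 m.
h = z + ψ = 935.30 + 68.72 = 1004.02 m.

h ≈ 1004.02 m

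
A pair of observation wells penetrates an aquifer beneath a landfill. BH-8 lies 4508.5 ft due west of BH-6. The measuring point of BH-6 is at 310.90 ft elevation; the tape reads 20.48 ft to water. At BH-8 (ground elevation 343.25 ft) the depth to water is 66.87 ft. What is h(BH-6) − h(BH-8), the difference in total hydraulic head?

Δh ≈ 14.04 ft

Total head at BH-6: h = 310.90 − 20.48 = 290.42 ft.
Total head at BH-8: h = 343.25 − 66.87 = 276.38 ft.
Head difference: h(BH-6) − h(BH-8) = 290.42 − 276.38 = 14.04 ft.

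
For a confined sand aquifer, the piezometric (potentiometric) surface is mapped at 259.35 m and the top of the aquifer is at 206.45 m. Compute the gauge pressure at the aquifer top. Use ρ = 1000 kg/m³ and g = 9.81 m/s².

Pressure head at the aquifer top: ψ = h − z = 259.35 − 206.45 = 52.90 m.
P = ρgψ = 1000 × 9.81 × 52.90 = 518949 Pa ≈ 519 kPa.

P ≈ 519 kPa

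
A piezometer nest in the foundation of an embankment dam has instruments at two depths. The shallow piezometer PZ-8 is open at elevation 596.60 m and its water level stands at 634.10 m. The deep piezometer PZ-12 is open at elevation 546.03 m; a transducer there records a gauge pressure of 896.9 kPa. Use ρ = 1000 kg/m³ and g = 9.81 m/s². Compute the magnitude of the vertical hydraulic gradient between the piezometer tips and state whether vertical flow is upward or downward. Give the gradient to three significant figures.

|i_v| ≈ 0.0664; vertical flow is upward

Total head at PZ-8: h = 634.10 m (water level in the standpipe).
Pressure head at PZ-12: ψ = P/(ρg) = 896.9×1000 / (1000 × 9.81) = 91.43 m.
Total head at PZ-12: h = z + ψ = 546.03 + 91.43 = 637.46 m.
Δh = h(PZ-8) − h(PZ-12) = 634.10 − 637.46 = -3.36 m.
Vertical separation Δz = 596.60 − 546.03 = 50.57 m.
|i_v| = |Δh| / Δz = 3.36 / 50.57 = 0.0664.
Head is higher in the deep piezometer, so vertical flow is upward (discharge condition).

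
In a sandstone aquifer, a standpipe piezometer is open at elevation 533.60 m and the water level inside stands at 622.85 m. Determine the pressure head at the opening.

Total head h = 622.85 m (the water-surface elevation in the piezometer).
Pressure head ψ = h − z = 622.85 − 533.60 = 89.25 m.

ψ ≈ 89.25 m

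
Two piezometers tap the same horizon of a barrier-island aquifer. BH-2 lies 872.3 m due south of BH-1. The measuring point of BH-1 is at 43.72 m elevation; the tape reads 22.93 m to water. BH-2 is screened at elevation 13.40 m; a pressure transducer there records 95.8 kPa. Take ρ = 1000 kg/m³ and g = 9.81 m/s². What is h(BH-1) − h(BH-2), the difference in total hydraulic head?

Δh ≈ -2.38 m

Total head at BH-1: h = 43.72 − 22.93 = 20.79 m.
Pressure head at BH-2: ψ = P/(ρg) = 95.8×1000 / (1000 × 9.81) = 9.77 m.
Total head at BH-2: h = z + ψ = 13.40 + 9.77 = 23.17 m.
Head difference: h(BH-1) − h(BH-2) = 20.79 − 23.17 = -2.38 m.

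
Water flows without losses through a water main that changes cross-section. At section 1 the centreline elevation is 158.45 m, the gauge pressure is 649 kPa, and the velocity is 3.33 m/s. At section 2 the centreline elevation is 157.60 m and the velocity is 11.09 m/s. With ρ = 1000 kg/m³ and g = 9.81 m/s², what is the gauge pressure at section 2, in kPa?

Pressure head at 1: ψ₁ = P₁/(ρg) = 649×1000 / (1000 × 9.81) = 66.16 m.
Velocity heads: v₁²/2g = 3.33²/19.62 = 0.565 m; v₂²/2g = 11.09²/19.62 = 6.269 m.
Total head H = z₁ + ψ₁ + v₁²/2g = 158.45 + 66.16 + 0.565 = 225.17 m.
ψ₂ = H − z₂ − v₂²/2g = 225.17 − 157.60 − 6.269 = 61.30 m.
P₂ = ρgψ₂ = 1000 × 9.81 × 61.30 ≈ 601 kPa.

P₂ ≈ 601 kPa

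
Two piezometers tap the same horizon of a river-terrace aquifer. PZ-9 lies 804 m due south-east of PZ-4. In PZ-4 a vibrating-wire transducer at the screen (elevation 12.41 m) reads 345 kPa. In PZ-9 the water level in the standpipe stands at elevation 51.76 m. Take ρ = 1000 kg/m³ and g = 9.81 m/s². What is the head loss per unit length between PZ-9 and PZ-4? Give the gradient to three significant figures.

Pressure head at PZ-4: ψ = P/(ρg) = 345×1000 / (1000 × 9.81) = 35.17 m.
Total head at PZ-4: h = z + ψ = 12.41 + 35.17 = 47.58 m.
Total head at PZ-9: h = 51.76 m (water level in the piezometer is the total head).
Head difference: h(PZ-4) − h(PZ-9) = 47.58 − 51.76 = -4.18 m.
Hydraulic gradient: i = |Δh| / L = 4.18 / 804 = 0.00520.

i ≈ 0.00520 m/m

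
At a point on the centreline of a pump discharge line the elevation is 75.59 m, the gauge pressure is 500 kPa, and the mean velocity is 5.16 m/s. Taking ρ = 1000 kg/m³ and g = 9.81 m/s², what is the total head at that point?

h ≈ 127.92 m

Pressure head ψ = P/(ρg) = 500×1000 / (1000 × 9.81) = 50.97 m.
Velocity head = v²/(2g) = 5.16² / (2 × 9.81) = 1.357 m.
h = z + ψ + v²/(2g) = 75.59 + 50.97 + 1.357 = 127.92 m.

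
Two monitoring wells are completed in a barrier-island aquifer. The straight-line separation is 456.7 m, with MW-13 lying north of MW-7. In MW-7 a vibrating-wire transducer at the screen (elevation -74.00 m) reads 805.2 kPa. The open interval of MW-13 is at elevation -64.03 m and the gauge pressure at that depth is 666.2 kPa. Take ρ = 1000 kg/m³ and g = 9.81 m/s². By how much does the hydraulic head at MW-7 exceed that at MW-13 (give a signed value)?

Δh ≈ 4.20 m

Pressure head at MW-7: ψ = P/(ρg) = 805.2×1000 / (1000 × 9.81) = 82.08 m.
Total head at MW-7: h = z + ψ = -74.00 + 82.08 = 8.08 m.
Pressure head at MW-13: ψ = P/(ρg) = 666.2×1000 / (1000 × 9.81) = 67.91 m.
Total head at MW-13: h = z + ψ = -64.03 + 67.91 = 3.88 m.
Head difference: h(MW-7) − h(MW-13) = 8.08 − 3.88 = 4.20 m.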